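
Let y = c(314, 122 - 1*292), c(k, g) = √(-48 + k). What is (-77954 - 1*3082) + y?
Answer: -81036 + √266 ≈ -81020.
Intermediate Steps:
y = √266 (y = √(-48 + 314) = √266 ≈ 16.310)
(-77954 - 1*3082) + y = (-77954 - 1*3082) + √266 = (-77954 - 3082) + √266 = -81036 + √266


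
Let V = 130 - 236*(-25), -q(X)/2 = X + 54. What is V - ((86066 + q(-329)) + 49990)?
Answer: -130576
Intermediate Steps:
q(X) = -108 - 2*X (q(X) = -2*(X + 54) = -2*(54 + X) = -108 - 2*X)
V = 6030 (V = 130 + 5900 = 6030)
V - ((86066 + q(-329)) + 49990) = 6030 - ((86066 + (-108 - 2*(-329))) + 49990) = 6030 - ((86066 + (-108 + 658)) + 49990) = 6030 - ((86066 + 550) + 49990) = 6030 - (86616 + 49990) = 6030 - 1*136606 = 6030 - 136606 = -130576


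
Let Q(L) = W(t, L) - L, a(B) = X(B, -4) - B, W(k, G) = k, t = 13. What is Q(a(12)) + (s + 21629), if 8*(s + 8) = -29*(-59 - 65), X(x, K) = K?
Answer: 44199/2 ≈ 22100.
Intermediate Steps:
a(B) = -4 - B
s = 883/2 (s = -8 + (-29*(-59 - 65))/8 = -8 + (-29*(-124))/8 = -8 + (1/8)*3596 = -8 + 899/2 = 883/2 ≈ 441.50)
Q(L) = 13 - L
Q(a(12)) + (s + 21629) = (13 - (-4 - 1*12)) + (883/2 + 21629) = (13 - (-4 - 12)) + 44141/2 = (13 - 1*(-16)) + 44141/2 = (13 + 16) + 44141/2 = 29 + 44141/2 = 44199/2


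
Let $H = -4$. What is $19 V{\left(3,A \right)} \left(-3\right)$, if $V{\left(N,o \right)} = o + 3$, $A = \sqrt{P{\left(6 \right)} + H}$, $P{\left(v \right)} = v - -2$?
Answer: $-285$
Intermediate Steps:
$P{\left(v \right)} = 2 + v$ ($P{\left(v \right)} = v + 2 = 2 + v$)
$A = 2$ ($A = \sqrt{\left(2 + 6\right) - 4} = \sqrt{8 - 4} = \sqrt{4} = 2$)
$V{\left(N,o \right)} = 3 + o$
$19 V{\left(3,A \right)} \left(-3\right) = 19 \left(3 + 2\right) \left(-3\right) = 19 \cdot 5 \left(-3\right) = 95 \left(-3\right) = -285$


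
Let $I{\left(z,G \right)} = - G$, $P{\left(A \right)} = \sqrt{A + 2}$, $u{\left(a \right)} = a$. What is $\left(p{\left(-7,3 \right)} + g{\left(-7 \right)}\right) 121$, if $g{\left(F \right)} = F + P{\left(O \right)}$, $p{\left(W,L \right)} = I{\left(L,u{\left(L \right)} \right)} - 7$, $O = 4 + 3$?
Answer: $-1694$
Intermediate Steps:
$O = 7$
$P{\left(A \right)} = \sqrt{2 + A}$
$p{\left(W,L \right)} = -7 - L$ ($p{\left(W,L \right)} = - L - 7 = -7 - L$)
$g{\left(F \right)} = 3 + F$ ($g{\left(F \right)} = F + \sqrt{2 + 7} = F + \sqrt{9} = F + 3 = 3 + F$)
$\left(p{\left(-7,3 \right)} + g{\left(-7 \right)}\right) 121 = \left(\left(-7 - 3\right) + \left(3 - 7\right)\right) 121 = \left(\left(-7 - 3\right) - 4\right) 121 = \left(-10 - 4\right) 121 = \left(-14\right) 121 = -1694$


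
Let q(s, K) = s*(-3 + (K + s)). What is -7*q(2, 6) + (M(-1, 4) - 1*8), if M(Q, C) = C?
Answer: -74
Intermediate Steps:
q(s, K) = s*(-3 + K + s)
-7*q(2, 6) + (M(-1, 4) - 1*8) = -14*(-3 + 6 + 2) + (4 - 1*8) = -14*5 + (4 - 8) = -7*10 - 4 = -70 - 4 = -74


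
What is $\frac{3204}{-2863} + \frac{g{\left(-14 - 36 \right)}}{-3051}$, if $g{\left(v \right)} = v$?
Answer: $- \frac{9632254}{8735013} \approx -1.1027$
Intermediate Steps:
$\frac{3204}{-2863} + \frac{g{\left(-14 - 36 \right)}}{-3051} = \frac{3204}{-2863} + \frac{-14 - 36}{-3051} = 3204 \left(- \frac{1}{2863}\right) + \left(-14 - 36\right) \left(- \frac{1}{3051}\right) = - \frac{3204}{2863} - - \frac{50}{3051} = - \frac{3204}{2863} + \frac{50}{3051} = - \frac{9632254}{8735013}$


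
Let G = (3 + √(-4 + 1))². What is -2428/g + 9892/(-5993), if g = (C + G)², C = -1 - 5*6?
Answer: 48*(-409691*I - 61825*√3)/(5993*(300*√3 + 517*I)) ≈ -3.9869 - 2.3481*I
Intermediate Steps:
C = -31 (C = -1 - 30 = -31)
G = (3 + I*√3)² (G = (3 + √(-3))² = (3 + I*√3)² ≈ 6.0 + 10.392*I)
g = (-31 + (3 + I*√3)²)² ≈ 517.0 - 519.62*I
-2428/g + 9892/(-5993) = -2428/(517 - 300*I*√3) + 9892/(-5993) = -2428/(517 - 300*I*√3) + 9892*(-1/5993) = -2428/(517 - 300*I*√3) - 9892/5993 = -9892/5993 - 2428/(517 - 300*I*√3)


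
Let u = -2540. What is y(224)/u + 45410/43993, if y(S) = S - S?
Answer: 45410/43993 ≈ 1.0322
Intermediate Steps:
y(S) = 0
y(224)/u + 45410/43993 = 0/(-2540) + 45410/43993 = 0*(-1/2540) + 45410*(1/43993) = 0 + 45410/43993 = 45410/43993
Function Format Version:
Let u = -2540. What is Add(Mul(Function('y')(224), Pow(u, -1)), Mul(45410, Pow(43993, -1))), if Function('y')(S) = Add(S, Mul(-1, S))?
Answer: Rational(45410, 43993) ≈ 1.0322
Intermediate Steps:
Function('y')(S) = 0
Add(Mul(Function('y')(224), Pow(u, -1)), Mul(45410, Pow(43993, -1))) = Add(Mul(0, Pow(-2540, -1)), Mul(45410, Pow(43993, -1))) = Add(Mul(0, Rational(-1, 2540)), Mul(45410, Rational(1, 43993))) = Add(0, Rational(45410, 43993)) = Rational(45410, 43993)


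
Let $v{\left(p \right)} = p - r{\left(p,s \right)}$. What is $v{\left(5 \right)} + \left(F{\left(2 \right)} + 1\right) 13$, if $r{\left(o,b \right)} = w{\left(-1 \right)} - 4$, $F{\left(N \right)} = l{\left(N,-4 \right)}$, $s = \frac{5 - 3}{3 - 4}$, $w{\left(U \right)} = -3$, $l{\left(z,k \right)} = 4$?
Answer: $77$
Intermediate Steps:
$s = -2$ ($s = \frac{2}{-1} = 2 \left(-1\right) = -2$)
$F{\left(N \right)} = 4$
$r{\left(o,b \right)} = -7$ ($r{\left(o,b \right)} = -3 - 4 = -7$)
$v{\left(p \right)} = 7 + p$ ($v{\left(p \right)} = p - -7 = p + 7 = 7 + p$)
$v{\left(5 \right)} + \left(F{\left(2 \right)} + 1\right) 13 = \left(7 + 5\right) + \left(4 + 1\right) 13 = 12 + 5 \cdot 13 = 12 + 65 = 77$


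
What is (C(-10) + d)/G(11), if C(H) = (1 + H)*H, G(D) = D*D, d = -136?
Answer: -46/121 ≈ -0.38017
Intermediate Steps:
G(D) = D**2
C(H) = H*(1 + H)
(C(-10) + d)/G(11) = (-10*(1 - 10) - 136)/(11**2) = (-10*(-9) - 136)/121 = (90 - 136)*(1/121) = -46*1/121 = -46/121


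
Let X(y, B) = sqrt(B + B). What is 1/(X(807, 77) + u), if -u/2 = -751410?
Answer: 68310/102657634193 - sqrt(154)/2258467952246 ≈ 6.6541e-7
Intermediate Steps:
X(y, B) = sqrt(2)*sqrt(B) (X(y, B) = sqrt(2*B) = sqrt(2)*sqrt(B))
u = 1502820 (u = -2*(-751410) = 1502820)
1/(X(807, 77) + u) = 1/(sqrt(2)*sqrt(77) + 1502820) = 1/(sqrt(154) + 1502820) = 1/(1502820 + sqrt(154))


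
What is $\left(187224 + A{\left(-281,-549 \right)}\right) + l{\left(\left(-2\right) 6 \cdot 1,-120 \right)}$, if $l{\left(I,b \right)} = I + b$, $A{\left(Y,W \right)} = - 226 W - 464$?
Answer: $310702$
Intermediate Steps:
$A{\left(Y,W \right)} = -464 - 226 W$
$\left(187224 + A{\left(-281,-549 \right)}\right) + l{\left(\left(-2\right) 6 \cdot 1,-120 \right)} = \left(187224 - -123610\right) - \left(120 - \left(-2\right) 6 \cdot 1\right) = \left(187224 + \left(-464 + 124074\right)\right) - 132 = \left(187224 + 123610\right) - 132 = 310834 - 132 = 310702$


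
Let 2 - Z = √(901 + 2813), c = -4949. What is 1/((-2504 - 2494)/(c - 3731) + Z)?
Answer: -990140/1425111191 - 384400*√3714/1425111191 ≈ -0.017133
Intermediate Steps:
Z = 2 - √3714 (Z = 2 - √(901 + 2813) = 2 - √3714 ≈ -58.943)
1/((-2504 - 2494)/(c - 3731) + Z) = 1/((-2504 - 2494)/(-4949 - 3731) + (2 - √3714)) = 1/(-4998/(-8680) + (2 - √3714)) = 1/(-4998*(-1/8680) + (2 - √3714)) = 1/(357/620 + (2 - √3714)) = 1/(1597/620 - √3714)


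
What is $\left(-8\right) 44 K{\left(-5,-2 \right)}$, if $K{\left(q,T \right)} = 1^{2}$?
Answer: $-352$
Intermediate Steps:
$K{\left(q,T \right)} = 1$
$\left(-8\right) 44 K{\left(-5,-2 \right)} = \left(-8\right) 44 \cdot 1 = \left(-352\right) 1 = -352$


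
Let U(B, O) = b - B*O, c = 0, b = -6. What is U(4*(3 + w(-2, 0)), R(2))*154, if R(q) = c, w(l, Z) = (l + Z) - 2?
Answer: -924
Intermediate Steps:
w(l, Z) = -2 + Z + l (w(l, Z) = (Z + l) - 2 = -2 + Z + l)
R(q) = 0
U(B, O) = -6 - B*O
U(4*(3 + w(-2, 0)), R(2))*154 = (-6 - 1*4*(3 + (-2 + 0 - 2))*0)*154 = (-6 - 1*4*(3 - 4)*0)*154 = (-6 - 1*4*(-1)*0)*154 = (-6 - 1*(-4)*0)*154 = (-6 + 0)*154 = -6*154 = -924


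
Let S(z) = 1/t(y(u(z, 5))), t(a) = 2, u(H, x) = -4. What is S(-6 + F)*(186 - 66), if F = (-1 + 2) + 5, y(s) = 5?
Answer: 60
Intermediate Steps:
F = 6 (F = 1 + 5 = 6)
S(z) = 1/2
S(-6 + F)*(186 - 66) = (186 - 66)/2 = (1/2)*120 = 60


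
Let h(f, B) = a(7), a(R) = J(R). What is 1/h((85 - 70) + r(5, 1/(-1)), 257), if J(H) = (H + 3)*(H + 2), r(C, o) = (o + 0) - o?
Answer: 1/90 ≈ 0.011111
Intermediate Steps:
r(C, o) = 0 (r(C, o) = o - o = 0)
J(H) = (2 + H)*(3 + H) (J(H) = (3 + H)*(2 + H) = (2 + H)*(3 + H))
a(R) = 6 + R**2 + 5*R
h(f, B) = 90 (h(f, B) = 6 + 7**2 + 5*7 = 6 + 49 + 35 = 90)
1/h((85 - 70) + r(5, 1/(-1)), 257) = 1/90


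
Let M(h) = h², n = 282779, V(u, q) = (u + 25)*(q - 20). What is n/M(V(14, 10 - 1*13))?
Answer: 282779/804609 ≈ 0.35145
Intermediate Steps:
V(u, q) = (-20 + q)*(25 + u) (V(u, q) = (25 + u)*(-20 + q) = (-20 + q)*(25 + u))
n/M(V(14, 10 - 1*13)) = 282779/((-500 - 20*14 + 25*(10 - 1*13) + (10 - 1*13)*14)²) = 282779/((-500 - 280 + 25*(10 - 13) + (10 - 13)*14)²) = 282779/((-500 - 280 + 25*(-3) - 3*14)²) = 282779/((-500 - 280 - 75 - 42)²) = 282779/((-897)²) = 282779/804609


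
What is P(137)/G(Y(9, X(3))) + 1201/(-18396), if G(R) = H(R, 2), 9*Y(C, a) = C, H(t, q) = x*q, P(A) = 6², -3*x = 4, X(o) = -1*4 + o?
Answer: -249547/18396 ≈ -13.565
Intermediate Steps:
X(o) = -4 + o
x = -4/3 (x = -⅓*4 = -4/3 ≈ -1.3333)
P(A) = 36
H(t, q) = -4*q/3
Y(C, a) = C/9
G(R) = -8/3 (G(R) = -4/3*2 = -8/3)
P(137)/G(Y(9, X(3))) + 1201/(-18396) = 36/(-8/3) + 1201/(-18396) = 36*(-3/8) + 1201*(-1/18396) = -27/2 - 1201/18396 = -249547/18396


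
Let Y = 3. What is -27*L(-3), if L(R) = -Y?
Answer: 81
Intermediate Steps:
L(R) = -3 (L(R) = -1*3 = -3)
-27*L(-3) = -27*(-3) = 81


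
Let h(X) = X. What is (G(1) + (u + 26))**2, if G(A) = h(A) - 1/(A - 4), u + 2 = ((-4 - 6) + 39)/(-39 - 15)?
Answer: 1792921/2916 ≈ 614.86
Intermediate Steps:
u = -137/54 (u = -2 + ((-4 - 6) + 39)/(-39 - 15) = -2 + (-10 + 39)/(-54) = -2 + 29*(-1/54) = -2 - 29/54 = -137/54 ≈ -2.5370)
G(A) = A - 1/(-4 + A) (G(A) = A - 1/(A - 4) = A - 1/(-4 + A))
(G(1) + (u + 26))**2 = ((-1 + 1**2 - 4*1)/(-4 + 1) + (-137/54 + 26))**2 = ((-1 + 1 - 4)/(-3) + 1267/54)**2 = (-1/3*(-4) + 1267/54)**2 = (4/3 + 1267/54)**2 = (1339/54)**2 = 1792921/2916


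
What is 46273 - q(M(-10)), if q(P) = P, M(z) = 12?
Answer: 46261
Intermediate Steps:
46273 - q(M(-10)) = 46273 - 1*12 = 46273 - 12 = 46261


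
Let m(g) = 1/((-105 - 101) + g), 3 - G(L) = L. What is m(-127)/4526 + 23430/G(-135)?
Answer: 5885451967/34664634 ≈ 169.78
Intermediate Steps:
G(L) = 3 - L
m(g) = 1/(-206 + g)
m(-127)/4526 + 23430/G(-135) = 1/(-206 - 127*4526) + 23430/(3 - 1*(-135)) = (1/4526)/(-333) + 23430/(3 + 135) = -1/333*1/4526 + 23430/138 = -1/1507158 + 23430*(1/138) = -1/1507158 + 3905/23 = 5885451967/34664634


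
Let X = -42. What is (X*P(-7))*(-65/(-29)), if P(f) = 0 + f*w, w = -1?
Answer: -19110/29 ≈ -658.97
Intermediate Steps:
P(f) = -f (P(f) = 0 + f*(-1) = 0 - f = -f)
(X*P(-7))*(-65/(-29)) = (-(-42)*(-7))*(-65/(-29)) = (-42*7)*(-65*(-1/29)) = -294*65/29 = -19110/29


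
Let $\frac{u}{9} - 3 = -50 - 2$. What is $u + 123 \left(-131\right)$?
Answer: $-16554$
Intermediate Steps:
$u = -441$ ($u = 27 + 9 \left(-50 - 2\right) = 27 + 9 \left(-52\right) = 27 - 468 = -441$)
$u + 123 \left(-131\right) = -441 + 123 \left(-131\right) = -441 - 16113 = -16554$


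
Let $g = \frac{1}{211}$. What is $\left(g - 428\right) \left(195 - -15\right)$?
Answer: $- \frac{18964470}{211} \approx -89879.0$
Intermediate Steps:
$g = \frac{1}{211} \approx 0.0047393$
$\left(g - 428\right) \left(195 - -15\right) = \left(\frac{1}{211} - 428\right) \left(195 - -15\right) = - \frac{90307 \left(195 + 15\right)}{211} = \left(- \frac{90307}{211}\right) 210 = - \frac{18964470}{211}$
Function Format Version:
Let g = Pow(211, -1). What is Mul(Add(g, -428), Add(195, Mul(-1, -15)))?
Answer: Rational(-18964470, 211) ≈ -89879.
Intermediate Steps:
g = Rational(1, 211) ≈ 0.0047393
Mul(Add(g, -428), Add(195, Mul(-1, -15))) = Mul(Add(Rational(1, 211), -428), Add(195, Mul(-1, -15))) = Mul(Rational(-90307, 211), Add(195, 15)) = Mul(Rational(-90307, 211), 210) = Rational(-18964470, 211)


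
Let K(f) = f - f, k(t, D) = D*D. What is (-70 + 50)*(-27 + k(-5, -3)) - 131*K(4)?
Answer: 360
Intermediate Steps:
k(t, D) = D²
K(f) = 0
(-70 + 50)*(-27 + k(-5, -3)) - 131*K(4) = (-70 + 50)*(-27 + (-3)²) - 131*0 = -20*(-27 + 9) + 0 = -20*(-18) + 0 = 360 + 0 = 360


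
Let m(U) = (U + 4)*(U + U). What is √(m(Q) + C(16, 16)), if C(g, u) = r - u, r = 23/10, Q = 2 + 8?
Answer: √26630/10 ≈ 16.319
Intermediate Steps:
Q = 10
r = 23/10 (r = 23*(⅒) = 23/10 ≈ 2.3000)
C(g, u) = 23/10 - u
m(U) = 2*U*(4 + U) (m(U) = (4 + U)*(2*U) = 2*U*(4 + U))
√(m(Q) + C(16, 16)) = √(2*10*(4 + 10) + (23/10 - 1*16)) = √(2*10*14 + (23/10 - 16)) = √(280 - 137/10) = √(2663/10) = √26630/10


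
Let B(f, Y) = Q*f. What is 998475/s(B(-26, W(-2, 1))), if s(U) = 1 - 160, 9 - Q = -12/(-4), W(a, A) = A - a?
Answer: -332825/53 ≈ -6279.7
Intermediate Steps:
Q = 6 (Q = 9 - (-12)/(-4) = 9 - (-12)*(-1)/4 = 9 - 1*3 = 9 - 3 = 6)
B(f, Y) = 6*f
s(U) = -159
998475/s(B(-26, W(-2, 1))) = 998475/(-159) = 998475*(-1/159) = -332825/53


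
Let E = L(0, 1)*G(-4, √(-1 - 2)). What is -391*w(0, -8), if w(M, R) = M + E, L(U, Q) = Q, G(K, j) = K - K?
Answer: 0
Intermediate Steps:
G(K, j) = 0
E = 0 (E = 1*0 = 0)
w(M, R) = M (w(M, R) = M + 0 = M)
-391*w(0, -8) = -391*0 = 0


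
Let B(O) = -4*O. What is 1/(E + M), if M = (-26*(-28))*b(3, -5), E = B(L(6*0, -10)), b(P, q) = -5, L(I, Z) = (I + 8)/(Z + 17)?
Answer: -7/25512 ≈ -0.00027438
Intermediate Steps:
L(I, Z) = (8 + I)/(17 + Z)
E = -32/7 (E = -4*(8 + 6*0)/(17 - 10) = -4*(8 + 0)/7 = -4*8/7 = -32/7 ≈ -4.5714)
M = -3640 (M = -26*(-28)*(-5) = 728*(-5) = -3640)
1/(E + M) = 1/(-32/7 - 3640) = 1/(-25512/7) = -7/25512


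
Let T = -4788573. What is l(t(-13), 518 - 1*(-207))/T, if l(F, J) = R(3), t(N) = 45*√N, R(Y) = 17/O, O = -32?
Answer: 17/153234336 ≈ 1.1094e-7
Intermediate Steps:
R(Y) = -17/32 (R(Y) = 17/(-32) = 17*(-1/32) = -17/32)
l(F, J) = -17/32
l(t(-13), 518 - 1*(-207))/T = -17/32/(-4788573) = -17/32*(-1/4788573) = 17/153234336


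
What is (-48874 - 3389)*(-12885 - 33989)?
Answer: 2449775862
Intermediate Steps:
(-48874 - 3389)*(-12885 - 33989) = -52263*(-46874) = 2449775862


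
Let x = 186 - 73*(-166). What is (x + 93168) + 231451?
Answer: 336923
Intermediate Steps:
x = 12304 (x = 186 + 12118 = 12304)
(x + 93168) + 231451 = (12304 + 93168) + 231451 = 105472 + 231451 = 336923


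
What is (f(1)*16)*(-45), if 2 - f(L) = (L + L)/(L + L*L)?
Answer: -720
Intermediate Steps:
f(L) = 2 - 2*L/(L + L**2) (f(L) = 2 - (L + L)/(L + L*L) = 2 - 2*L/(L + L**2))
(f(1)*16)*(-45) = ((2*1/(1 + 1))*16)*(-45) = ((2*1/2)*16)*(-45) = ((2*1*(1/2))*16)*(-45) = (1*16)*(-45) = 16*(-45) = -720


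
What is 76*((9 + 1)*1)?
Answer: 760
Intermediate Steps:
76*((9 + 1)*1) = 76*(10*1) = 76*10 = 760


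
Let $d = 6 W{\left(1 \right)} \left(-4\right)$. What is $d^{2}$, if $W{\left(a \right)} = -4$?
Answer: $9216$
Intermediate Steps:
$d = 96$ ($d = 6 \left(-4\right) \left(-4\right) = \left(-24\right) \left(-4\right) = 96$)
$d^{2} = 96^{2} = 9216$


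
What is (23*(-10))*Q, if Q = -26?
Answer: 5980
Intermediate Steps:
(23*(-10))*Q = (23*(-10))*(-26) = -230*(-26) = 5980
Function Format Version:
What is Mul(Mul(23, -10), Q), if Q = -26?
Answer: 5980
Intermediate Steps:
Mul(Mul(23, -10), Q) = Mul(Mul(23, -10), -26) = Mul(-230, -26) = 5980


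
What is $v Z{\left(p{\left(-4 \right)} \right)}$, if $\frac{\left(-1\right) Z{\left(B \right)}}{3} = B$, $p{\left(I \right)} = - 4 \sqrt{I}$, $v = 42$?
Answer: $1008 i \approx 1008.0 i$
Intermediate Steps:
$Z{\left(B \right)} = - 3 B$
$v Z{\left(p{\left(-4 \right)} \right)} = 42 \left(- 3 \left(- 4 \sqrt{-4}\right)\right) = 42 \left(- 3 \left(- 4 \cdot 2 i\right)\right) = 42 \left(- 3 \left(- 8 i\right)\right) = 42 \cdot 24 i = 1008 i$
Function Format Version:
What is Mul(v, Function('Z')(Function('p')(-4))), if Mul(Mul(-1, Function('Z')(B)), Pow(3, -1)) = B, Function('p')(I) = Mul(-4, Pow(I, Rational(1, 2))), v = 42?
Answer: Mul(1008, I) ≈ Mul(1008.0, I)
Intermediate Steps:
Function('Z')(B) = Mul(-3, B)
Mul(v, Function('Z')(Function('p')(-4))) = Mul(42, Mul(-3, Mul(-4, Pow(-4, Rational(1, 2))))) = Mul(42, Mul(-3, Mul(-4, Mul(2, I)))) = Mul(42, Mul(-3, Mul(-8, I))) = Mul(42, Mul(24, I)) = Mul(1008, I)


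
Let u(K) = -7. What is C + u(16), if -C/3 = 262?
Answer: -793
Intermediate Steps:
C = -786 (C = -3*262 = -786)
C + u(16) = -786 - 7 = -793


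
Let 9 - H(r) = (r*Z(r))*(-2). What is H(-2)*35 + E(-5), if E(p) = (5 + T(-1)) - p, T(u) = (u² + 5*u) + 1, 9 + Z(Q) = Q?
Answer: 1862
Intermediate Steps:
Z(Q) = -9 + Q
T(u) = 1 + u² + 5*u
H(r) = 9 + 2*r*(-9 + r) (H(r) = 9 - r*(-9 + r)*(-2) = 9 - (-2)*r*(-9 + r) = 9 + 2*r*(-9 + r))
E(p) = 2 - p (E(p) = (5 + (1 + (-1)² + 5*(-1))) - p = (5 + (1 + 1 - 5)) - p = (5 - 3) - p = 2 - p)
H(-2)*35 + E(-5) = (9 + 2*(-2)*(-9 - 2))*35 + (2 - 1*(-5)) = (9 + 2*(-2)*(-11))*35 + (2 + 5) = (9 + 44)*35 + 7 = 53*35 + 7 = 1855 + 7 = 1862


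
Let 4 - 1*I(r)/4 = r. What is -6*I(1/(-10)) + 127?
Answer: 143/5 ≈ 28.600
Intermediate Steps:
I(r) = 16 - 4*r
-6*I(1/(-10)) + 127 = -6*(16 - 4/(-10)) + 127 = -6*(16 - 4*(-⅒)) + 127 = -6*(16 + ⅖) + 127 = -6*82/5 + 127 = -492/5 + 127 = 143/5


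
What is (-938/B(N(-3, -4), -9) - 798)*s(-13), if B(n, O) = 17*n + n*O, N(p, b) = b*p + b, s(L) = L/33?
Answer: 338065/1056 ≈ 320.14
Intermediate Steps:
s(L) = L/33 (s(L) = L*(1/33) = L/33)
N(p, b) = b + b*p
B(n, O) = 17*n + O*n
(-938/B(N(-3, -4), -9) - 798)*s(-13) = (-938*(-1/(4*(1 - 3)*(17 - 9))) - 798)*((1/33)*(-13)) = (-938/(-4*(-2)*8) - 798)*(-13/33) = (-938/(8*8) - 798)*(-13/33) = (-938/64 - 798)*(-13/33) = (-938*1/64 - 798)*(-13/33) = (-469/32 - 798)*(-13/33) = -26005/32*(-13/33) = 338065/1056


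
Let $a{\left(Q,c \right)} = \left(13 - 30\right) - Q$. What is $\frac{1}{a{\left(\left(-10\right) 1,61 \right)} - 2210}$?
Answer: $- \frac{1}{2217} \approx -0.00045106$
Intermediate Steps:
$a{\left(Q,c \right)} = -17 - Q$
$\frac{1}{a{\left(\left(-10\right) 1,61 \right)} - 2210} = \frac{1}{\left(-17 - \left(-10\right) 1\right) - 2210} = \frac{1}{\left(-17 - -10\right) - 2210} = \frac{1}{\left(-17 + 10\right) - 2210} = \frac{1}{-7 - 2210} = \frac{1}{-2217} = - \frac{1}{2217}$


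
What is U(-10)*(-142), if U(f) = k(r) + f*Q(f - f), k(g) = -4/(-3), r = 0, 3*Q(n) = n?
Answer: -568/3 ≈ -189.33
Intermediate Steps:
Q(n) = n/3
k(g) = 4/3 (k(g) = -4*(-⅓) = 4/3)
U(f) = 4/3 (U(f) = 4/3 + f*((f - f)/3) = 4/3 + f*((⅓)*0) = 4/3 + f*0 = 4/3 + 0 = 4/3)
U(-10)*(-142) = (4/3)*(-142) = -568/3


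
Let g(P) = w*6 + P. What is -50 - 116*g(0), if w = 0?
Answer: -50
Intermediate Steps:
g(P) = P (g(P) = 0*6 + P = 0 + P = P)
-50 - 116*g(0) = -50 - 116*0 = -50 + 0 = -50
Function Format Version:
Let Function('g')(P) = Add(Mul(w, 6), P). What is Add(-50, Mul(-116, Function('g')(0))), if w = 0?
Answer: -50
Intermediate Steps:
Function('g')(P) = P (Function('g')(P) = Add(Mul(0, 6), P) = Add(0, P) = P)
Add(-50, Mul(-116, Function('g')(0))) = Add(-50, Mul(-116, 0)) = Add(-50, 0) = -50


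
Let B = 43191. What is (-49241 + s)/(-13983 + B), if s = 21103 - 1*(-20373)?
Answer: -7765/29208 ≈ -0.26585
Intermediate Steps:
s = 41476 (s = 21103 + 20373 = 41476)
(-49241 + s)/(-13983 + B) = (-49241 + 41476)/(-13983 + 43191) = -7765/29208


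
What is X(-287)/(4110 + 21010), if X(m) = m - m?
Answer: 0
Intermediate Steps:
X(m) = 0
X(-287)/(4110 + 21010) = 0/(4110 + 21010) = 0/25120 = 0*(1/25120) = 0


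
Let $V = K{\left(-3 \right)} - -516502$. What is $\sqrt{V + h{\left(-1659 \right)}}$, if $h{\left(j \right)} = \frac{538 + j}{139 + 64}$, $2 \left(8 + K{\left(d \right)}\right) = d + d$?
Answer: $\frac{2 \sqrt{5320962514}}{203} \approx 718.67$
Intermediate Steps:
$K{\left(d \right)} = -8 + d$ ($K{\left(d \right)} = -8 + \frac{d + d}{2} = -8 + \frac{2 d}{2} = -8 + d$)
$h{\left(j \right)} = \frac{538}{203} + \frac{j}{203}$ ($h{\left(j \right)} = \frac{538 + j}{203} = \left(538 + j\right) \frac{1}{203} = \frac{538}{203} + \frac{j}{203}$)
$V = 516491$ ($V = \left(-8 - 3\right) - -516502 = -11 + 516502 = 516491$)
$\sqrt{V + h{\left(-1659 \right)}} = \sqrt{516491 + \left(\frac{538}{203} + \frac{1}{203} \left(-1659\right)\right)} = \sqrt{516491 + \left(\frac{538}{203} - \frac{237}{29}\right)} = \sqrt{516491 - \frac{1121}{203}} = \sqrt{\frac{104846552}{203}} = \frac{2 \sqrt{5320962514}}{203}$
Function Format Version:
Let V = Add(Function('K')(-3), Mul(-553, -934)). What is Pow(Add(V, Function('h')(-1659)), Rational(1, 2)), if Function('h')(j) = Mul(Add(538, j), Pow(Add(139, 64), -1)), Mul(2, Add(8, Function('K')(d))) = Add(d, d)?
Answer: Mul(Rational(2, 203), Pow(5320962514, Rational(1, 2))) ≈ 718.67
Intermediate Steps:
Function('K')(d) = Add(-8, d) (Function('K')(d) = Add(-8, Mul(Rational(1, 2), Add(d, d))) = Add(-8, Mul(Rational(1, 2), Mul(2, d))) = Add(-8, d))
Function('h')(j) = Add(Rational(538, 203), Mul(Rational(1, 203), j)) (Function('h')(j) = Mul(Add(538, j), Pow(203, -1)) = Mul(Add(538, j), Rational(1, 203)) = Add(Rational(538, 203), Mul(Rational(1, 203), j)))
V = 516491 (V = Add(Add(-8, -3), Mul(-553, -934)) = Add(-11, 516502) = 516491)
Pow(Add(V, Function('h')(-1659)), Rational(1, 2)) = Pow(Add(516491, Add(Rational(538, 203), Mul(Rational(1, 203), -1659))), Rational(1, 2)) = Pow(Add(516491, Add(Rational(538, 203), Rational(-237, 29))), Rational(1, 2)) = Pow(Add(516491, Rational(-1121, 203)), Rational(1, 2)) = Pow(Rational(104846552, 203), Rational(1, 2)) = Mul(Rational(2, 203), Pow(5320962514, Rational(1, 2)))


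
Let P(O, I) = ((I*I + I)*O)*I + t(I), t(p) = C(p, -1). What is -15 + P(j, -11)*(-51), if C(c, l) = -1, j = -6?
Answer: -370224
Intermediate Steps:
t(p) = -1
P(O, I) = -1 + I*O*(I + I**2) (P(O, I) = ((I*I + I)*O)*I - 1 = ((I**2 + I)*O)*I - 1 = ((I + I**2)*O)*I - 1 = (O*(I + I**2))*I - 1 = I*O*(I + I**2) - 1 = -1 + I*O*(I + I**2))
-15 + P(j, -11)*(-51) = -15 + (-1 - 6*(-11)**2 - 6*(-11)**3)*(-51) = -15 + (-1 - 6*121 - 6*(-1331))*(-51) = -15 + (-1 - 726 + 7986)*(-51) = -15 + 7259*(-51) = -15 - 370209 = -370224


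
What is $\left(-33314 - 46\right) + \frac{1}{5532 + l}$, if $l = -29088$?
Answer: $- \frac{785828161}{23556} \approx -33360.0$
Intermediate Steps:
$\left(-33314 - 46\right) + \frac{1}{5532 + l} = \left(-33314 - 46\right) + \frac{1}{5532 - 29088} = -33360 + \frac{1}{-23556} = -33360 - \frac{1}{23556} = - \frac{785828161}{23556}$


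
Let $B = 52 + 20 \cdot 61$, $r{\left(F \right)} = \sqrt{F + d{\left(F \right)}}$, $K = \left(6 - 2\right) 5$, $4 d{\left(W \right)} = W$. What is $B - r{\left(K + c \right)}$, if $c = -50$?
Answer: $1272 - \frac{5 i \sqrt{6}}{2} \approx 1272.0 - 6.1237 i$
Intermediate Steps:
$d{\left(W \right)} = \frac{W}{4}$
$K = 20$ ($K = 4 \cdot 5 = 20$)
$r{\left(F \right)} = \frac{\sqrt{5} \sqrt{F}}{2}$ ($r{\left(F \right)} = \sqrt{F + \frac{F}{4}} = \sqrt{\frac{5 F}{4}} = \frac{\sqrt{5} \sqrt{F}}{2}$)
$B = 1272$ ($B = 52 + 1220 = 1272$)
$B - r{\left(K + c \right)} = 1272 - \frac{\sqrt{5} \sqrt{20 - 50}}{2} = 1272 - \frac{\sqrt{5} \sqrt{-30}}{2} = 1272 - \frac{\sqrt{5} i \sqrt{30}}{2} = 1272 - \frac{5 i \sqrt{6}}{2}$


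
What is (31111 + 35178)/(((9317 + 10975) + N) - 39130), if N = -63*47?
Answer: -66289/21799 ≈ -3.0409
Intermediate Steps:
N = -2961
(31111 + 35178)/(((9317 + 10975) + N) - 39130) = (31111 + 35178)/(((9317 + 10975) - 2961) - 39130) = 66289/((20292 - 2961) - 39130) = 66289/(17331 - 39130) = 66289/(-21799) = 66289*(-1/21799) = -66289/21799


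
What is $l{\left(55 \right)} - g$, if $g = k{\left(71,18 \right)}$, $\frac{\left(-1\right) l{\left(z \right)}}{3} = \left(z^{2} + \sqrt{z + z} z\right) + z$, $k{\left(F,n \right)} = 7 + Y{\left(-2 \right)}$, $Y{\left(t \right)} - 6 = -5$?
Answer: $-9248 - 165 \sqrt{110} \approx -10979.0$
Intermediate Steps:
$Y{\left(t \right)} = 1$ ($Y{\left(t \right)} = 6 - 5 = 1$)
$k{\left(F,n \right)} = 8$ ($k{\left(F,n \right)} = 7 + 1 = 8$)
$l{\left(z \right)} = - 3 z - 3 z^{2} - 3 \sqrt{2} z^{\frac{3}{2}}$ ($l{\left(z \right)} = - 3 \left(\left(z^{2} + \sqrt{z + z} z\right) + z\right) = - 3 \left(\left(z^{2} + \sqrt{2 z} z\right) + z\right) = - 3 \left(\left(z^{2} + \sqrt{2} \sqrt{z} z\right) + z\right) = - 3 \left(\left(z^{2} + \sqrt{2} z^{\frac{3}{2}}\right) + z\right) = - 3 \left(z + z^{2} + \sqrt{2} z^{\frac{3}{2}}\right) = - 3 z - 3 z^{2} - 3 \sqrt{2} z^{\frac{3}{2}}$)
$g = 8$
$l{\left(55 \right)} - g = \left(\left(-3\right) 55 - 3 \cdot 55^{2} - 3 \sqrt{2} \cdot 55^{\frac{3}{2}}\right) - 8 = \left(-165 - 9075 - 3 \sqrt{2} \cdot 55 \sqrt{55}\right) - 8 = \left(-165 - 9075 - 165 \sqrt{110}\right) - 8 = \left(-9240 - 165 \sqrt{110}\right) - 8 = -9248 - 165 \sqrt{110}$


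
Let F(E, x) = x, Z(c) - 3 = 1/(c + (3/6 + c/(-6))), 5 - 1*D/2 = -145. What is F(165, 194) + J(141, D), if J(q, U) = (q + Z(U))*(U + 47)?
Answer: 25131856/501 ≈ 50163.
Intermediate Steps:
D = 300 (D = 10 - 2*(-145) = 10 + 290 = 300)
Z(c) = 3 + 1/(½ + 5*c/6) (Z(c) = 3 + 1/(c + (3/6 + c/(-6))) = 3 + 1/(c + (3*(⅙) + c*(-⅙))) = 3 + 1/(c + (½ - c/6)) = 3 + 1/(½ + 5*c/6))
J(q, U) = (47 + U)*(q + 15*(1 + U)/(3 + 5*U)) (J(q, U) = (q + 15*(1 + U)/(3 + 5*U))*(U + 47) = (q + 15*(1 + U)/(3 + 5*U))*(47 + U) = (47 + U)*(q + 15*(1 + U)/(3 + 5*U)))
F(165, 194) + J(141, D) = 194 + (705 + 705*300 + 15*300*(1 + 300) + 141*(3 + 5*300)*(47 + 300))/(3 + 5*300) = 194 + (705 + 211500 + 15*300*301 + 141*(3 + 1500)*347)/(3 + 1500) = 194 + (705 + 211500 + 1354500 + 141*1503*347)/1503 = 194 + (705 + 211500 + 1354500 + 73537281)/1503 = 194 + (1/1503)*75103986 = 194 + 25034662/501 = 25131856/501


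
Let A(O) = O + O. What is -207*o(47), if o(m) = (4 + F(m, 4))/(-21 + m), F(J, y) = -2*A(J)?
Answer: 19044/13 ≈ 1464.9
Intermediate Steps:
A(O) = 2*O
F(J, y) = -4*J
o(m) = (4 - 4*m)/(-21 + m)
-207*o(47) = -828*(1 - 1*47)/(-21 + 47) = -828*(1 - 47)/26 = -828*(-46)/26 = -207*(-92/13) = 19044/13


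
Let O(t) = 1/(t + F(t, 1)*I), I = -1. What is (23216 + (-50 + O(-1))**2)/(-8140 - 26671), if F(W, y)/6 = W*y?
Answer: -642401/870275 ≈ -0.73816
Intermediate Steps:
F(W, y) = 6*W*y (F(W, y) = 6*(W*y) = 6*W*y)
O(t) = -1/(5*t) (O(t) = 1/(t + (6*t*1)*(-1)) = 1/(t + (6*t)*(-1)) = 1/(t - 6*t) = 1/(-5*t) = -1/(5*t))
(23216 + (-50 + O(-1))**2)/(-8140 - 26671) = (23216 + (-50 - 1/5/(-1))**2)/(-8140 - 26671) = (23216 + (-50 - 1/5*(-1))**2)/(-34811) = (23216 + (-50 + 1/5)**2)*(-1/34811) = (23216 + (-249/5)**2)*(-1/34811) = (23216 + 62001/25)*(-1/34811) = (642401/25)*(-1/34811) = -642401/870275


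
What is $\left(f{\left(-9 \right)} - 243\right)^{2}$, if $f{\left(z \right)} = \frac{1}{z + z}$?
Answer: $\frac{19140625}{324} \approx 59076.0$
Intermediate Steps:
$f{\left(z \right)} = \frac{1}{2 z}$
$\left(f{\left(-9 \right)} - 243\right)^{2} = \left(\frac{1}{2 \left(-9\right)} - 243\right)^{2} = \left(\frac{1}{2} \left(- \frac{1}{9}\right) - 243\right)^{2} = \left(- \frac{1}{18} - 243\right)^{2} = \left(- \frac{4375}{18}\right)^{2} = \frac{19140625}{324}$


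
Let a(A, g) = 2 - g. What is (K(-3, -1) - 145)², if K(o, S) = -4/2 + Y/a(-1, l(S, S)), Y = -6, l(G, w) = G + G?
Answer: 88209/4 ≈ 22052.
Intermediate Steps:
l(G, w) = 2*G
K(o, S) = -2 - 6/(2 - 2*S) (K(o, S) = -4/2 - 6/(2 - 2*S) = -4*½ - 6/(2 - 2*S) = -2 - 6/(2 - 2*S))
(K(-3, -1) - 145)² = ((5 - 2*(-1))/(-1 - 1) - 145)² = ((5 + 2)/(-2) - 145)² = (-½*7 - 145)² = (-7/2 - 145)² = (-297/2)² = 88209/4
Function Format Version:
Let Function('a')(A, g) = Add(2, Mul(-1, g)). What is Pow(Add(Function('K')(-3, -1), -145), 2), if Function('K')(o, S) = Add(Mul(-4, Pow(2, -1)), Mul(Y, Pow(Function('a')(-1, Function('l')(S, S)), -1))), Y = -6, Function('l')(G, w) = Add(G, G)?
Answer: Rational(88209, 4) ≈ 22052.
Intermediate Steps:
Function('l')(G, w) = Mul(2, G)
Function('K')(o, S) = Add(-2, Mul(-6, Pow(Add(2, Mul(-2, S)), -1))) (Function('K')(o, S) = Add(Mul(-4, Pow(2, -1)), Mul(-6, Pow(Add(2, Mul(-1, Mul(2, S))), -1))) = Add(Mul(-4, Rational(1, 2)), Mul(-6, Pow(Add(2, Mul(-2, S)), -1))) = Add(-2, Mul(-6, Pow(Add(2, Mul(-2, S)), -1))))
Pow(Add(Function('K')(-3, -1), -145), 2) = Pow(Add(Mul(Pow(Add(-1, -1), -1), Add(5, Mul(-2, -1))), -145), 2) = Pow(Add(Mul(Pow(-2, -1), Add(5, 2)), -145), 2) = Pow(Add(Mul(Rational(-1, 2), 7), -145), 2) = Pow(Add(Rational(-7, 2), -145), 2) = Pow(Rational(-297, 2), 2) = Rational(88209, 4)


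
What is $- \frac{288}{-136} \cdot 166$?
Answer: $\frac{5976}{17} \approx 351.53$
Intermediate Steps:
$- \frac{288}{-136} \cdot 166 = \left(-288\right) \left(- \frac{1}{136}\right) 166 = \frac{36}{17} \cdot 166 = \frac{5976}{17}$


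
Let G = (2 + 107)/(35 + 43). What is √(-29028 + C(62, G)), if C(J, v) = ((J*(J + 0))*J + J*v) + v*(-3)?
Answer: √1273882818/78 ≈ 457.58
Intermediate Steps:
G = 109/78 ≈ 1.3974
C(J, v) = J³ - 3*v + J*v (C(J, v) = ((J*J)*J + J*v) - 3*v = (J²*J + J*v) - 3*v = (J³ + J*v) - 3*v = J³ - 3*v + J*v)
√(-29028 + C(62, G)) = √(-29028 + (62³ - 3*109/78 + 62*(109/78))) = √(-29028 + (238328 - 109/26 + 3379/39)) = √(-29028 + 18596015/78) = √(16331831/78) = √1273882818/78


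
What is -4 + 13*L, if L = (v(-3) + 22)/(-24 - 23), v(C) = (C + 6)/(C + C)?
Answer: -935/94 ≈ -9.9468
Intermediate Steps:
v(C) = (6 + C)/(2*C) (v(C) = (6 + C)/((2*C)) = (6 + C)*(1/(2*C)) = (6 + C)/(2*C))
L = -43/94 (L = ((½)*(6 - 3)/(-3) + 22)/(-24 - 23) = ((½)*(-⅓)*3 + 22)/(-47) = (-½ + 22)*(-1/47) = (43/2)*(-1/47) = -43/94 ≈ -0.45745)
-4 + 13*L = -4 + 13*(-43/94) = -4 - 559/94 = -935/94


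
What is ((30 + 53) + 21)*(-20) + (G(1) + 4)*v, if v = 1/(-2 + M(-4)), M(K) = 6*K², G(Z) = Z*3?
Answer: -195513/94 ≈ -2079.9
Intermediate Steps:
G(Z) = 3*Z
v = 1/94 (v = 1/(-2 + 6*(-4)²) = 1/(-2 + 6*16) = 1/(-2 + 96) = 1/94 ≈ 0.010638)
((30 + 53) + 21)*(-20) + (G(1) + 4)*v = ((30 + 53) + 21)*(-20) + (3*1 + 4)*(1/94) = (83 + 21)*(-20) + (3 + 4)*(1/94) = 104*(-20) + 7*(1/94) = -2080 + 7/94 = -195513/94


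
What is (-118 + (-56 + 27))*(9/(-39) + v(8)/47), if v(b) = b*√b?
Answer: 441/13 - 2352*√2/47 ≈ -36.848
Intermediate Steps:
v(b) = b^(3/2)
(-118 + (-56 + 27))*(9/(-39) + v(8)/47) = (-118 + (-56 + 27))*(9/(-39) + 8^(3/2)/47) = (-118 - 29)*(9*(-1/39) + (16*√2)*(1/47)) = -147*(-3/13 + 16*√2/47) = 441/13 - 2352*√2/47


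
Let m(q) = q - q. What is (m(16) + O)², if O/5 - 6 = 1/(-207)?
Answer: 38502025/42849 ≈ 898.55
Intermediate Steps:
m(q) = 0
O = 6205/207 (O = 30 + 5/(-207) = 30 + 5*(-1/207) = 30 - 5/207 = 6205/207 ≈ 29.976)
(m(16) + O)² = (0 + 6205/207)² = (6205/207)² = 38502025/42849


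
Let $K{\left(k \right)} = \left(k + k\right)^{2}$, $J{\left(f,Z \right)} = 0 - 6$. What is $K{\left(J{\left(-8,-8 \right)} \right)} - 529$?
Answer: $-385$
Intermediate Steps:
$J{\left(f,Z \right)} = -6$ ($J{\left(f,Z \right)} = 0 - 6 = -6$)
$K{\left(k \right)} = 4 k^{2}$ ($K{\left(k \right)} = \left(2 k\right)^{2} = 4 k^{2}$)
$K{\left(J{\left(-8,-8 \right)} \right)} - 529 = 4 \left(-6\right)^{2} - 529 = 4 \cdot 36 - 529 = 144 - 529 = -385$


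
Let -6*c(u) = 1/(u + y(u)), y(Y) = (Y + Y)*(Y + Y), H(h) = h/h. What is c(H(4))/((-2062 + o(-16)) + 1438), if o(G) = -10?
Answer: 1/19020 ≈ 5.2576e-5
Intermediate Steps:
H(h) = 1
y(Y) = 4*Y**2 (y(Y) = (2*Y)*(2*Y) = 4*Y**2)
c(u) = -1/(6*(u + 4*u**2))
c(H(4))/((-2062 + o(-16)) + 1438) = (-1/6/(1*(1 + 4*1)))/((-2062 - 10) + 1438) = (-1/6*1/(1 + 4))/(-2072 + 1438) = -1/6*1/5/(-634) = -1/6*1*1/5*(-1/634) = -1/30*(-1/634) = 1/19020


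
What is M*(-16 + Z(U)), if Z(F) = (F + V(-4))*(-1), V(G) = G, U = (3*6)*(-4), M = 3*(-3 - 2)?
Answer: -900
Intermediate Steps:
M = -15 (M = 3*(-5) = -15)
U = -72 (U = 18*(-4) = -72)
Z(F) = 4 - F (Z(F) = (F - 4)*(-1) = (-4 + F)*(-1) = 4 - F)
M*(-16 + Z(U)) = -15*(-16 + (4 - 1*(-72))) = -15*(-16 + (4 + 72)) = -15*(-16 + 76) = -15*60 = -900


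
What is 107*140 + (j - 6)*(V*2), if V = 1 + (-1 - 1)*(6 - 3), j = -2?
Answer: 15060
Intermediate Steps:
V = -5 (V = 1 - 2*3 = 1 - 6 = -5)
107*140 + (j - 6)*(V*2) = 107*140 + (-2 - 6)*(-5*2) = 14980 - 8*(-10) = 14980 + 80 = 15060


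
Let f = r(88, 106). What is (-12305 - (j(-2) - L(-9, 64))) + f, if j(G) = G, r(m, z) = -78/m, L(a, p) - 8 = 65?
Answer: -538159/44 ≈ -12231.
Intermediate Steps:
L(a, p) = 73 (L(a, p) = 8 + 65 = 73)
f = -39/44 (f = -78/88 = -78*1/88 = -39/44 ≈ -0.88636)
(-12305 - (j(-2) - L(-9, 64))) + f = (-12305 - (-2 - 1*73)) - 39/44 = (-12305 - (-2 - 73)) - 39/44 = (-12305 - 1*(-75)) - 39/44 = (-12305 + 75) - 39/44 = -12230 - 39/44 = -538159/44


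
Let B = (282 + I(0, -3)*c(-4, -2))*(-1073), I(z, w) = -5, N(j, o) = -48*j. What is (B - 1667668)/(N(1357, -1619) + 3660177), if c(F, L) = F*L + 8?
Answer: -628138/1198347 ≈ -0.52417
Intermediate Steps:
c(F, L) = 8 + F*L
B = -216746 (B = (282 - 5*(8 - 4*(-2)))*(-1073) = (282 - 5*(8 + 8))*(-1073) = (282 - 5*16)*(-1073) = (282 - 80)*(-1073) = 202*(-1073) = -216746)
(B - 1667668)/(N(1357, -1619) + 3660177) = (-216746 - 1667668)/(-48*1357 + 3660177) = -1884414/(-65136 + 3660177) = -1884414/3595041 = -1884414*1/3595041 = -628138/1198347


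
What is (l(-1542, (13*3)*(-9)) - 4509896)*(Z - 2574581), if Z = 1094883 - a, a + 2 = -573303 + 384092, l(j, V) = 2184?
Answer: 5817134720320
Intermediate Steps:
a = -189213 (a = -2 + (-573303 + 384092) = -2 - 189211 = -189213)
Z = 1284096 (Z = 1094883 - 1*(-189213) = 1094883 + 189213 = 1284096)
(l(-1542, (13*3)*(-9)) - 4509896)*(Z - 2574581) = (2184 - 4509896)*(1284096 - 2574581) = -4507712*(-1290485) = 5817134720320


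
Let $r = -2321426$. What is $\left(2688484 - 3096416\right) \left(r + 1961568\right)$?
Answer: $146797593656$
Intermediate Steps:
$\left(2688484 - 3096416\right) \left(r + 1961568\right) = \left(2688484 - 3096416\right) \left(-2321426 + 1961568\right) = \left(-407932\right) \left(-359858\right) = 146797593656$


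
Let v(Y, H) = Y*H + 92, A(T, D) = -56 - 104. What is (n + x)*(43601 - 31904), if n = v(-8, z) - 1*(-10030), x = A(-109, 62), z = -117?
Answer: 127473906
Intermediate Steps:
A(T, D) = -160
x = -160
v(Y, H) = 92 + H*Y (v(Y, H) = H*Y + 92 = 92 + H*Y)
n = 11058 (n = (92 - 117*(-8)) - 1*(-10030) = (92 + 936) + 10030 = 1028 + 10030 = 11058)
(n + x)*(43601 - 31904) = (11058 - 160)*(43601 - 31904) = 10898*11697 = 127473906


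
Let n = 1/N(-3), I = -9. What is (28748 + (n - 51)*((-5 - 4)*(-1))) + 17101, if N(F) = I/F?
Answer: 45393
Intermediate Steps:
N(F) = -9/F
n = ⅓ (n = 1/(-9/(-3)) = 1/(-9*(-⅓)) = 1/3 = ⅓ ≈ 0.33333)
(28748 + (n - 51)*((-5 - 4)*(-1))) + 17101 = (28748 + (⅓ - 51)*((-5 - 4)*(-1))) + 17101 = (28748 - (-456)*(-1)) + 17101 = (28748 - 152/3*9) + 17101 = (28748 - 456) + 17101 = 28292 + 17101 = 45393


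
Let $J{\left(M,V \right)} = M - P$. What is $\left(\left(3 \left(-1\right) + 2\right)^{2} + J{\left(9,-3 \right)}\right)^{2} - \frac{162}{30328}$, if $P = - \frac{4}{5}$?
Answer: $\frac{44216199}{379100} \approx 116.63$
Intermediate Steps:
$P = - \frac{4}{5}$ ($P = \left(-4\right) \frac{1}{5} = - \frac{4}{5} \approx -0.8$)
$J{\left(M,V \right)} = \frac{4}{5} + M$ ($J{\left(M,V \right)} = M - - \frac{4}{5} = M + \frac{4}{5} = \frac{4}{5} + M$)
$\left(\left(3 \left(-1\right) + 2\right)^{2} + J{\left(9,-3 \right)}\right)^{2} - \frac{162}{30328} = \left(\left(3 \left(-1\right) + 2\right)^{2} + \left(\frac{4}{5} + 9\right)\right)^{2} - \frac{162}{30328} = \left(\left(-3 + 2\right)^{2} + \frac{49}{5}\right)^{2} - \frac{81}{15164} = \left(\left(-1\right)^{2} + \frac{49}{5}\right)^{2} - \frac{81}{15164} = \left(1 + \frac{49}{5}\right)^{2} - \frac{81}{15164} = \left(\frac{54}{5}\right)^{2} - \frac{81}{15164} = \frac{2916}{25} - \frac{81}{15164} = \frac{44216199}{379100}$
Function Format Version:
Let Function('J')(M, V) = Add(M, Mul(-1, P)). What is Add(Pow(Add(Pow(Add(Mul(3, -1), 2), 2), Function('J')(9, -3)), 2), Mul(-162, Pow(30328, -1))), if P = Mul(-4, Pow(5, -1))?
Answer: Rational(44216199, 379100) ≈ 116.63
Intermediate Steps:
P = Rational(-4, 5) (P = Mul(-4, Rational(1, 5)) = Rational(-4, 5) ≈ -0.80000)
Function('J')(M, V) = Add(Rational(4, 5), M) (Function('J')(M, V) = Add(M, Mul(-1, Rational(-4, 5))) = Add(M, Rational(4, 5)) = Add(Rational(4, 5), M))
Add(Pow(Add(Pow(Add(Mul(3, -1), 2), 2), Function('J')(9, -3)), 2), Mul(-162, Pow(30328, -1))) = Add(Pow(Add(Pow(Add(Mul(3, -1), 2), 2), Add(Rational(4, 5), 9)), 2), Mul(-162, Pow(30328, -1))) = Add(Pow(Add(Pow(Add(-3, 2), 2), Rational(49, 5)), 2), Mul(-162, Rational(1, 30328))) = Add(Pow(Add(Pow(-1, 2), Rational(49, 5)), 2), Rational(-81, 15164)) = Add(Pow(Add(1, Rational(49, 5)), 2), Rational(-81, 15164)) = Add(Pow(Rational(54, 5), 2), Rational(-81, 15164)) = Add(Rational(2916, 25), Rational(-81, 15164)) = Rational(44216199, 379100)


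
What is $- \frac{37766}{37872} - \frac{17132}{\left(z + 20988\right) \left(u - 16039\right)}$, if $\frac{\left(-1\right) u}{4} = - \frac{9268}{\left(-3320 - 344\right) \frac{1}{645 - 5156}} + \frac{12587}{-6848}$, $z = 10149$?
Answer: $- \frac{21263348176505221}{21322631909645640} \approx -0.99722$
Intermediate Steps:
$u = \frac{17896684167}{392048}$ ($u = - 4 \left(- \frac{9268}{\left(-3320 - 344\right) \frac{1}{645 - 5156}} + \frac{12587}{-6848}\right) = - 4 \left(- \frac{9268}{\left(-3664\right) \frac{1}{-4511}} + 12587 \left(- \frac{1}{6848}\right)\right) = - 4 \left(- \frac{9268}{\left(-3664\right) \left(- \frac{1}{4511}\right)} - \frac{12587}{6848}\right) = - 4 \left(- \frac{9268}{\frac{3664}{4511}} - \frac{12587}{6848}\right) = - 4 \left(\left(-9268\right) \frac{4511}{3664} - \frac{12587}{6848}\right) = - 4 \left(- \frac{10451987}{916} - \frac{12587}{6848}\right) = \left(-4\right) \left(- \frac{17896684167}{1568192}\right) = \frac{17896684167}{392048} \approx 45649.0$)
$- \frac{37766}{37872} - \frac{17132}{\left(z + 20988\right) \left(u - 16039\right)} = - \frac{37766}{37872} - \frac{17132}{\left(10149 + 20988\right) \left(\frac{17896684167}{392048} - 16039\right)} = \left(-37766\right) \frac{1}{37872} - \frac{17132}{31137 \cdot \frac{11608626295}{392048}} = - \frac{18883}{18936} - \frac{17132}{\frac{3378110251845}{3664}} = - \frac{18883}{18936} - \frac{62771648}{3378110251845} = - \frac{21263348176505221}{21322631909645640}$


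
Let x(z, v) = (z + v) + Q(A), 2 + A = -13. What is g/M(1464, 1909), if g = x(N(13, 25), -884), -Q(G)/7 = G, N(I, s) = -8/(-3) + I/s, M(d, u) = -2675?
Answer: 58186/200625 ≈ 0.29002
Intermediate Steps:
A = -15 (A = -2 - 13 = -15)
N(I, s) = 8/3 + I/s (N(I, s) = -8*(-1/3) + I/s = 8/3 + I/s)
Q(G) = -7*G
x(z, v) = 105 + v + z (x(z, v) = (z + v) - 7*(-15) = (v + z) + 105 = 105 + v + z)
g = -58186/75 (g = 105 - 884 + (8/3 + 13/25) = 105 - 884 + 239/75 = -58186/75 ≈ -775.81)
g/M(1464, 1909) = -58186/75/(-2675) = -58186/75*(-1/2675) = 58186/200625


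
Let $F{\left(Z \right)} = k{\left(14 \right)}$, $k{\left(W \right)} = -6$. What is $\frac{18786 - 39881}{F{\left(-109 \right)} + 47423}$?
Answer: $- \frac{21095}{47417} \approx -0.44488$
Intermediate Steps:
$F{\left(Z \right)} = -6$
$\frac{18786 - 39881}{F{\left(-109 \right)} + 47423} = \frac{18786 - 39881}{-6 + 47423} = - \frac{21095}{47417}$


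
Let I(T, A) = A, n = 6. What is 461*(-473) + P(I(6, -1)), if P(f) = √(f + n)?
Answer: -218053 + √5 ≈ -2.1805e+5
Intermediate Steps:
P(f) = √(6 + f) (P(f) = √(f + 6) = √(6 + f))
461*(-473) + P(I(6, -1)) = 461*(-473) + √(6 - 1) = -218053 + √5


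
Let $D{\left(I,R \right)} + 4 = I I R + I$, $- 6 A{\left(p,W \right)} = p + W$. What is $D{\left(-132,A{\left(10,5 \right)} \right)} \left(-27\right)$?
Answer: $1179792$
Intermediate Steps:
$A{\left(p,W \right)} = - \frac{W}{6} - \frac{p}{6}$ ($A{\left(p,W \right)} = - \frac{p + W}{6} = - \frac{W + p}{6} = - \frac{W}{6} - \frac{p}{6}$)
$D{\left(I,R \right)} = -4 + I + R I^{2}$ ($D{\left(I,R \right)} = -4 + \left(I I R + I\right) = -4 + \left(I^{2} R + I\right) = -4 + \left(R I^{2} + I\right) = -4 + \left(I + R I^{2}\right) = -4 + I + R I^{2}$)
$D{\left(-132,A{\left(10,5 \right)} \right)} \left(-27\right) = \left(-4 - 132 + \left(\left(- \frac{1}{6}\right) 5 - \frac{5}{3}\right) \left(-132\right)^{2}\right) \left(-27\right) = \left(-4 - 132 + \left(- \frac{5}{6} - \frac{5}{3}\right) 17424\right) \left(-27\right) = \left(-4 - 132 - 43560\right) \left(-27\right) = \left(-43696\right) \left(-27\right) = 1179792$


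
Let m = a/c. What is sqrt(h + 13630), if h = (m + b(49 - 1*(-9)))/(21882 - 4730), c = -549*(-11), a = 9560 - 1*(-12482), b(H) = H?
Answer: sqrt(3966916948773713)/539484 ≈ 116.75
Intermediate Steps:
a = 22042 (a = 9560 + 12482 = 22042)
c = 6039
m = 22042/6039 ≈ 3.6499
h = 23269/6473808 (h = (22042/6039 + (49 - 1*(-9)))/(21882 - 4730) = (22042/6039 + (49 + 9))/17152 = (22042/6039 + 58)*(1/17152) = (372304/6039)*(1/17152) = 23269/6473808 ≈ 0.0035943)
sqrt(h + 13630) = sqrt(23269/6473808 + 13630) = sqrt(88238026309/6473808) = sqrt(3966916948773713)/539484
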